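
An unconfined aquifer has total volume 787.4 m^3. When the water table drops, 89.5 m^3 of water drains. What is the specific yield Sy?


Specific yield Sy = Volume drained / Total volume.
Sy = 89.5 / 787.4
   = 0.1137.

0.1137


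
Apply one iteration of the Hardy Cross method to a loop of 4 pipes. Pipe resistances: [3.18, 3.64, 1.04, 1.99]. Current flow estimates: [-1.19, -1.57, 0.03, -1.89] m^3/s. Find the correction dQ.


Numerator terms (r*Q*|Q|): 3.18*-1.19*|-1.19| = -4.5032; 3.64*-1.57*|-1.57| = -8.9722; 1.04*0.03*|0.03| = 0.0009; 1.99*-1.89*|-1.89| = -7.1085.
Sum of numerator = -20.583.
Denominator terms (r*|Q|): 3.18*|-1.19| = 3.7842; 3.64*|-1.57| = 5.7148; 1.04*|0.03| = 0.0312; 1.99*|-1.89| = 3.7611.
2 * sum of denominator = 2 * 13.2913 = 26.5826.
dQ = --20.583 / 26.5826 = 0.7743 m^3/s.

0.7743


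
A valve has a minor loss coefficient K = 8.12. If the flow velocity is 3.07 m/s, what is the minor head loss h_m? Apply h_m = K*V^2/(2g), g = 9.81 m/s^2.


Minor loss formula: h_m = K * V^2/(2g).
V^2 = 3.07^2 = 9.4249.
V^2/(2g) = 9.4249 / 19.62 = 0.4804 m.
h_m = 8.12 * 0.4804 = 3.9006 m.

3.9006


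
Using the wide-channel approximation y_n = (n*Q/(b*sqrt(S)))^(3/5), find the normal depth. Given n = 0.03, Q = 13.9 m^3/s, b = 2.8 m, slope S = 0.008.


We use the wide-channel approximation y_n = (n*Q/(b*sqrt(S)))^(3/5).
sqrt(S) = sqrt(0.008) = 0.089443.
Numerator: n*Q = 0.03 * 13.9 = 0.417.
Denominator: b*sqrt(S) = 2.8 * 0.089443 = 0.25044.
arg = 1.6651.
y_n = 1.6651^(3/5) = 1.3579 m.

1.3579


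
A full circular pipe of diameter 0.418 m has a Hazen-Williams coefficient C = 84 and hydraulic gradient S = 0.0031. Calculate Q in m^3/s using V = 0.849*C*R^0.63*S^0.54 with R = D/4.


For a full circular pipe, R = D/4 = 0.418/4 = 0.1045 m.
V = 0.849 * 84 * 0.1045^0.63 * 0.0031^0.54
  = 0.849 * 84 * 0.241015 * 0.044191
  = 0.7596 m/s.
Pipe area A = pi*D^2/4 = pi*0.418^2/4 = 0.1372 m^2.
Q = A * V = 0.1372 * 0.7596 = 0.1042 m^3/s.

0.1042


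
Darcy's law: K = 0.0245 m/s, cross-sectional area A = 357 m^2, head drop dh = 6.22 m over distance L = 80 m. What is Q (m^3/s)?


Darcy's law: Q = K * A * i, where i = dh/L.
Hydraulic gradient i = 6.22 / 80 = 0.07775.
Q = 0.0245 * 357 * 0.07775
  = 0.68 m^3/s.

0.68


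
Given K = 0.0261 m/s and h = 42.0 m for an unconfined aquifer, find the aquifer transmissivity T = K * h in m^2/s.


Transmissivity is defined as T = K * h.
T = 0.0261 * 42.0
  = 1.0962 m^2/s.

1.0962


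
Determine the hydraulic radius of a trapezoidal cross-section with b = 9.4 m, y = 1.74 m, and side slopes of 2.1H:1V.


For a trapezoidal section with side slope z:
A = (b + z*y)*y = (9.4 + 2.1*1.74)*1.74 = 22.714 m^2.
P = b + 2*y*sqrt(1 + z^2) = 9.4 + 2*1.74*sqrt(1 + 2.1^2) = 17.494 m.
R = A/P = 22.714 / 17.494 = 1.2984 m.

1.2984


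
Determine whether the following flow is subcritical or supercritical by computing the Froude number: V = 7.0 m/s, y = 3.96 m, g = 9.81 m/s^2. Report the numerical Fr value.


The Froude number is defined as Fr = V / sqrt(g*y).
g*y = 9.81 * 3.96 = 38.8476.
sqrt(g*y) = sqrt(38.8476) = 6.2328.
Fr = 7.0 / 6.2328 = 1.1231.
Since Fr > 1, the flow is supercritical.

1.1231


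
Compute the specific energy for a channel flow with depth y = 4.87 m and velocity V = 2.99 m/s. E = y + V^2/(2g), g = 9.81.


Specific energy E = y + V^2/(2g).
Velocity head = V^2/(2g) = 2.99^2 / (2*9.81) = 8.9401 / 19.62 = 0.4557 m.
E = 4.87 + 0.4557 = 5.3257 m.

5.3257


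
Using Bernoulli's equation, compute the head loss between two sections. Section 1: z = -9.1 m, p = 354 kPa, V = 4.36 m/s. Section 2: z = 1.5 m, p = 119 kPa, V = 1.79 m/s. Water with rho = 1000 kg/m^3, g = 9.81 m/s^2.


Total head at each section: H = z + p/(rho*g) + V^2/(2g).
H1 = -9.1 + 354*1000/(1000*9.81) + 4.36^2/(2*9.81)
   = -9.1 + 36.086 + 0.9689
   = 27.955 m.
H2 = 1.5 + 119*1000/(1000*9.81) + 1.79^2/(2*9.81)
   = 1.5 + 12.13 + 0.1633
   = 13.794 m.
h_L = H1 - H2 = 27.955 - 13.794 = 14.161 m.

14.161


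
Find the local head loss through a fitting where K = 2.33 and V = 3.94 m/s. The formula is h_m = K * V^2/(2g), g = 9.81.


Minor loss formula: h_m = K * V^2/(2g).
V^2 = 3.94^2 = 15.5236.
V^2/(2g) = 15.5236 / 19.62 = 0.7912 m.
h_m = 2.33 * 0.7912 = 1.8435 m.

1.8435


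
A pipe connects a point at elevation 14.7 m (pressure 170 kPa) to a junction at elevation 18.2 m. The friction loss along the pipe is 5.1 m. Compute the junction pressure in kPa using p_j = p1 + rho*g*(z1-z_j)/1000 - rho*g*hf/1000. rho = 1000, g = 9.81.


Junction pressure: p_j = p1 + rho*g*(z1 - z_j)/1000 - rho*g*hf/1000.
Elevation term = 1000*9.81*(14.7 - 18.2)/1000 = -34.335 kPa.
Friction term = 1000*9.81*5.1/1000 = 50.031 kPa.
p_j = 170 + -34.335 - 50.031 = 85.63 kPa.

85.63


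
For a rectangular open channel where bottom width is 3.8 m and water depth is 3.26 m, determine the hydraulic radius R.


For a rectangular section:
Flow area A = b * y = 3.8 * 3.26 = 12.39 m^2.
Wetted perimeter P = b + 2y = 3.8 + 2*3.26 = 10.32 m.
Hydraulic radius R = A/P = 12.39 / 10.32 = 1.2004 m.

1.2004


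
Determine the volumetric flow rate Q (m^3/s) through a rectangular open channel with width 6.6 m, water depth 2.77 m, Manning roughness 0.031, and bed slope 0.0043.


For a rectangular channel, the cross-sectional area A = b * y = 6.6 * 2.77 = 18.28 m^2.
The wetted perimeter P = b + 2y = 6.6 + 2*2.77 = 12.14 m.
Hydraulic radius R = A/P = 18.28/12.14 = 1.5059 m.
Velocity V = (1/n)*R^(2/3)*S^(1/2) = (1/0.031)*1.5059^(2/3)*0.0043^(1/2) = 2.7791 m/s.
Discharge Q = A * V = 18.28 * 2.7791 = 50.808 m^3/s.

50.808


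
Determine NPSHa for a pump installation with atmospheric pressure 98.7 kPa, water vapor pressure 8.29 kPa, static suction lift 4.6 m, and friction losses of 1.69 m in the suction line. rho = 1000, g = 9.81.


NPSHa = p_atm/(rho*g) - z_s - hf_s - p_vap/(rho*g).
p_atm/(rho*g) = 98.7*1000 / (1000*9.81) = 10.061 m.
p_vap/(rho*g) = 8.29*1000 / (1000*9.81) = 0.845 m.
NPSHa = 10.061 - 4.6 - 1.69 - 0.845
      = 2.93 m.

2.93


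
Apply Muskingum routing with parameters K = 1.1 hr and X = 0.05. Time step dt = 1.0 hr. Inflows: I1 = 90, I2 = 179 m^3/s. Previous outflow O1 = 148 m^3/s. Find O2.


Muskingum coefficients:
denom = 2*K*(1-X) + dt = 2*1.1*(1-0.05) + 1.0 = 3.09.
C0 = (dt - 2*K*X)/denom = (1.0 - 2*1.1*0.05)/3.09 = 0.288.
C1 = (dt + 2*K*X)/denom = (1.0 + 2*1.1*0.05)/3.09 = 0.3592.
C2 = (2*K*(1-X) - dt)/denom = 0.3528.
O2 = C0*I2 + C1*I1 + C2*O1
   = 0.288*179 + 0.3592*90 + 0.3528*148
   = 136.09 m^3/s.

136.09


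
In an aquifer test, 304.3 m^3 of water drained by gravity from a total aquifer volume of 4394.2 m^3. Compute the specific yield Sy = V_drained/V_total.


Specific yield Sy = Volume drained / Total volume.
Sy = 304.3 / 4394.2
   = 0.0693.

0.0693


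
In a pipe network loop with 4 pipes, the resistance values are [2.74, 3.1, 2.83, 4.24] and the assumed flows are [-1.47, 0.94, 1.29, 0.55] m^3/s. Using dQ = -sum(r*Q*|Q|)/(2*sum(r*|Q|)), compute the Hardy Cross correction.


Numerator terms (r*Q*|Q|): 2.74*-1.47*|-1.47| = -5.9209; 3.1*0.94*|0.94| = 2.7392; 2.83*1.29*|1.29| = 4.7094; 4.24*0.55*|0.55| = 1.2826.
Sum of numerator = 2.8103.
Denominator terms (r*|Q|): 2.74*|-1.47| = 4.0278; 3.1*|0.94| = 2.914; 2.83*|1.29| = 3.6507; 4.24*|0.55| = 2.332.
2 * sum of denominator = 2 * 12.9245 = 25.849.
dQ = -2.8103 / 25.849 = -0.1087 m^3/s.

-0.1087


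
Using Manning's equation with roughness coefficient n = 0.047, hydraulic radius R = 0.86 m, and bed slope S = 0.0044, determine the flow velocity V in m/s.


Manning's equation gives V = (1/n) * R^(2/3) * S^(1/2).
First, compute R^(2/3) = 0.86^(2/3) = 0.9043.
Next, S^(1/2) = 0.0044^(1/2) = 0.066332.
Then 1/n = 1/0.047 = 21.28.
V = 21.28 * 0.9043 * 0.066332 = 1.2763 m/s.

1.2763


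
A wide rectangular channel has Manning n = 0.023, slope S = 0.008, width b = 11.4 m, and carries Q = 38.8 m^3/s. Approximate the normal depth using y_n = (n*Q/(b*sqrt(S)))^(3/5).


We use the wide-channel approximation y_n = (n*Q/(b*sqrt(S)))^(3/5).
sqrt(S) = sqrt(0.008) = 0.089443.
Numerator: n*Q = 0.023 * 38.8 = 0.8924.
Denominator: b*sqrt(S) = 11.4 * 0.089443 = 1.01965.
arg = 0.8752.
y_n = 0.8752^(3/5) = 0.9231 m.

0.9231


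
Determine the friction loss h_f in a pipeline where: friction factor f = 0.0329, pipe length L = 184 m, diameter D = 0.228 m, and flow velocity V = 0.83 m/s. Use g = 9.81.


Darcy-Weisbach equation: h_f = f * (L/D) * V^2/(2g).
f * L/D = 0.0329 * 184/0.228 = 26.5509.
V^2/(2g) = 0.83^2 / (2*9.81) = 0.6889 / 19.62 = 0.0351 m.
h_f = 26.5509 * 0.0351 = 0.932 m.

0.932


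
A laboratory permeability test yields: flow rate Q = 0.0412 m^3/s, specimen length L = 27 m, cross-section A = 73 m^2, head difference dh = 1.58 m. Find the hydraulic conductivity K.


From K = Q*L / (A*dh):
Numerator: Q*L = 0.0412 * 27 = 1.1124.
Denominator: A*dh = 73 * 1.58 = 115.34.
K = 1.1124 / 115.34 = 0.009645 m/s.

0.009645


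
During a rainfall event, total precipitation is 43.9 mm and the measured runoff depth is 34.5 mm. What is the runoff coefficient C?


The runoff coefficient C = runoff depth / rainfall depth.
C = 34.5 / 43.9
  = 0.7859.

0.7859


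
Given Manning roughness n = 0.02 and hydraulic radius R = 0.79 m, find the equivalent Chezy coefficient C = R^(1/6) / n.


The Chezy coefficient relates to Manning's n through C = R^(1/6) / n.
R^(1/6) = 0.79^(1/6) = 0.961475.
C = 0.961475 / 0.02 = 48.07 m^(1/2)/s.

48.07


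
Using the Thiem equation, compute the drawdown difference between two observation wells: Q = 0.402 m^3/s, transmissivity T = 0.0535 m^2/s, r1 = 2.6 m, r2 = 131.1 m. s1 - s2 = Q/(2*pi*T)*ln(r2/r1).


Thiem equation: s1 - s2 = Q/(2*pi*T) * ln(r2/r1).
ln(r2/r1) = ln(131.1/2.6) = 3.9204.
Q/(2*pi*T) = 0.402 / (2*pi*0.0535) = 0.402 / 0.3362 = 1.1959.
s1 - s2 = 1.1959 * 3.9204 = 4.6884 m.

4.6884


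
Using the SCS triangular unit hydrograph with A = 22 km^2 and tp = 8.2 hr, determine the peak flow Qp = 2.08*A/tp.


SCS formula: Qp = 2.08 * A / tp.
Qp = 2.08 * 22 / 8.2
   = 45.76 / 8.2
   = 5.58 m^3/s per cm.

5.58


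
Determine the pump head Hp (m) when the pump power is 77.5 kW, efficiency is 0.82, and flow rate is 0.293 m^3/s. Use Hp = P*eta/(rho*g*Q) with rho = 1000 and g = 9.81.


Pump head formula: Hp = P * eta / (rho * g * Q).
Numerator: P * eta = 77.5 * 1000 * 0.82 = 63550.0 W.
Denominator: rho * g * Q = 1000 * 9.81 * 0.293 = 2874.33.
Hp = 63550.0 / 2874.33 = 22.11 m.

22.11


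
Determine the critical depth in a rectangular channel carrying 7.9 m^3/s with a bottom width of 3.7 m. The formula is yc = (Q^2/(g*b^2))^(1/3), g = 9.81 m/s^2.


Using yc = (Q^2 / (g * b^2))^(1/3):
Q^2 = 7.9^2 = 62.41.
g * b^2 = 9.81 * 3.7^2 = 9.81 * 13.69 = 134.3.
Q^2 / (g*b^2) = 62.41 / 134.3 = 0.4647.
yc = 0.4647^(1/3) = 0.7746 m.

0.7746


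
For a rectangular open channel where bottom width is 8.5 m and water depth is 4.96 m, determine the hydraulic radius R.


For a rectangular section:
Flow area A = b * y = 8.5 * 4.96 = 42.16 m^2.
Wetted perimeter P = b + 2y = 8.5 + 2*4.96 = 18.42 m.
Hydraulic radius R = A/P = 42.16 / 18.42 = 2.2888 m.

2.2888


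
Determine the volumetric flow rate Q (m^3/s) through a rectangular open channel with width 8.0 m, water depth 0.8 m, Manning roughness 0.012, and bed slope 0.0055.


For a rectangular channel, the cross-sectional area A = b * y = 8.0 * 0.8 = 6.4 m^2.
The wetted perimeter P = b + 2y = 8.0 + 2*0.8 = 9.6 m.
Hydraulic radius R = A/P = 6.4/9.6 = 0.6667 m.
Velocity V = (1/n)*R^(2/3)*S^(1/2) = (1/0.012)*0.6667^(2/3)*0.0055^(1/2) = 4.7163 m/s.
Discharge Q = A * V = 6.4 * 4.7163 = 30.185 m^3/s.

30.185


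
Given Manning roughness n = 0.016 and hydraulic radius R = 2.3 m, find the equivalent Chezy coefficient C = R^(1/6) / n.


The Chezy coefficient relates to Manning's n through C = R^(1/6) / n.
R^(1/6) = 2.3^(1/6) = 1.148915.
C = 1.148915 / 0.016 = 71.81 m^(1/2)/s.

71.81


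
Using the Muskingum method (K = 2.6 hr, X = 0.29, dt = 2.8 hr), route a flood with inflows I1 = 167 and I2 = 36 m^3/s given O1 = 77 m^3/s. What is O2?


Muskingum coefficients:
denom = 2*K*(1-X) + dt = 2*2.6*(1-0.29) + 2.8 = 6.492.
C0 = (dt - 2*K*X)/denom = (2.8 - 2*2.6*0.29)/6.492 = 0.199.
C1 = (dt + 2*K*X)/denom = (2.8 + 2*2.6*0.29)/6.492 = 0.6636.
C2 = (2*K*(1-X) - dt)/denom = 0.1374.
O2 = C0*I2 + C1*I1 + C2*O1
   = 0.199*36 + 0.6636*167 + 0.1374*77
   = 128.56 m^3/s.

128.56


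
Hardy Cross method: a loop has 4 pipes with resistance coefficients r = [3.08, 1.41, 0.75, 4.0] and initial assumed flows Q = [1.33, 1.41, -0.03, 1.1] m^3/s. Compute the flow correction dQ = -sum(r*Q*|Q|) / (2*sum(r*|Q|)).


Numerator terms (r*Q*|Q|): 3.08*1.33*|1.33| = 5.4482; 1.41*1.41*|1.41| = 2.8032; 0.75*-0.03*|-0.03| = -0.0007; 4.0*1.1*|1.1| = 4.84.
Sum of numerator = 13.0908.
Denominator terms (r*|Q|): 3.08*|1.33| = 4.0964; 1.41*|1.41| = 1.9881; 0.75*|-0.03| = 0.0225; 4.0*|1.1| = 4.4.
2 * sum of denominator = 2 * 10.507 = 21.014.
dQ = -13.0908 / 21.014 = -0.623 m^3/s.

-0.623


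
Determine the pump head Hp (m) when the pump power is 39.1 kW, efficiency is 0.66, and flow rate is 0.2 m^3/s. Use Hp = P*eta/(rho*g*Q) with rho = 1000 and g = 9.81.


Pump head formula: Hp = P * eta / (rho * g * Q).
Numerator: P * eta = 39.1 * 1000 * 0.66 = 25806.0 W.
Denominator: rho * g * Q = 1000 * 9.81 * 0.2 = 1962.0.
Hp = 25806.0 / 1962.0 = 13.15 m.

13.15


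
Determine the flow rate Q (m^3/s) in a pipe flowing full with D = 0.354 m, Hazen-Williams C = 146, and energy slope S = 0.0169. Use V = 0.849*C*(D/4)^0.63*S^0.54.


For a full circular pipe, R = D/4 = 0.354/4 = 0.0885 m.
V = 0.849 * 146 * 0.0885^0.63 * 0.0169^0.54
  = 0.849 * 146 * 0.217057 * 0.110423
  = 2.9709 m/s.
Pipe area A = pi*D^2/4 = pi*0.354^2/4 = 0.0984 m^2.
Q = A * V = 0.0984 * 2.9709 = 0.2924 m^3/s.

0.2924


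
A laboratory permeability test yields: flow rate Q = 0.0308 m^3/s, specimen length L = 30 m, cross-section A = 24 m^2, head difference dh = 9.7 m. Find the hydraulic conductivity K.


From K = Q*L / (A*dh):
Numerator: Q*L = 0.0308 * 30 = 0.924.
Denominator: A*dh = 24 * 9.7 = 232.8.
K = 0.924 / 232.8 = 0.003969 m/s.

0.003969


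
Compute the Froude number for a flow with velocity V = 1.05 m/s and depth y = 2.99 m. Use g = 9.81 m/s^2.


The Froude number is defined as Fr = V / sqrt(g*y).
g*y = 9.81 * 2.99 = 29.3319.
sqrt(g*y) = sqrt(29.3319) = 5.4159.
Fr = 1.05 / 5.4159 = 0.1939.

0.1939


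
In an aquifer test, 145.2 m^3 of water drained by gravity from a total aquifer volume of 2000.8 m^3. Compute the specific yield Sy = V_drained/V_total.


Specific yield Sy = Volume drained / Total volume.
Sy = 145.2 / 2000.8
   = 0.0726.

0.0726


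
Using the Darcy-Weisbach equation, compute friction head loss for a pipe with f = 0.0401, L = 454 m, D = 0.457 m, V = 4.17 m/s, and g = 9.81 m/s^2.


Darcy-Weisbach equation: h_f = f * (L/D) * V^2/(2g).
f * L/D = 0.0401 * 454/0.457 = 39.8368.
V^2/(2g) = 4.17^2 / (2*9.81) = 17.3889 / 19.62 = 0.8863 m.
h_f = 39.8368 * 0.8863 = 35.307 m.

35.307


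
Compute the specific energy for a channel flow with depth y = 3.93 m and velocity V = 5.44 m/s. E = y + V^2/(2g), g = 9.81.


Specific energy E = y + V^2/(2g).
Velocity head = V^2/(2g) = 5.44^2 / (2*9.81) = 29.5936 / 19.62 = 1.5083 m.
E = 3.93 + 1.5083 = 5.4383 m.

5.4383


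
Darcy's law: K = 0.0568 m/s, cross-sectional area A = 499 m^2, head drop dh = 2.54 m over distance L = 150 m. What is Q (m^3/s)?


Darcy's law: Q = K * A * i, where i = dh/L.
Hydraulic gradient i = 2.54 / 150 = 0.016933.
Q = 0.0568 * 499 * 0.016933
  = 0.4799 m^3/s.

0.4799


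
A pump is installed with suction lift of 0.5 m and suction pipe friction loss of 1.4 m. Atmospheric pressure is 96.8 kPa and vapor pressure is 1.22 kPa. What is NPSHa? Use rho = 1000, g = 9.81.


NPSHa = p_atm/(rho*g) - z_s - hf_s - p_vap/(rho*g).
p_atm/(rho*g) = 96.8*1000 / (1000*9.81) = 9.867 m.
p_vap/(rho*g) = 1.22*1000 / (1000*9.81) = 0.124 m.
NPSHa = 9.867 - 0.5 - 1.4 - 0.124
      = 7.84 m.

7.84


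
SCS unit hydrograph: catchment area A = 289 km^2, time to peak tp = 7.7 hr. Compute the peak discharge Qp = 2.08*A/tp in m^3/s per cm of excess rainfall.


SCS formula: Qp = 2.08 * A / tp.
Qp = 2.08 * 289 / 7.7
   = 601.12 / 7.7
   = 78.07 m^3/s per cm.

78.07


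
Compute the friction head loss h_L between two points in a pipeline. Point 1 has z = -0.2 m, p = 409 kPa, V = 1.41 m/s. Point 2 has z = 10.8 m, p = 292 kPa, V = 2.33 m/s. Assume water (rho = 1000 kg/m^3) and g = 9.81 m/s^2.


Total head at each section: H = z + p/(rho*g) + V^2/(2g).
H1 = -0.2 + 409*1000/(1000*9.81) + 1.41^2/(2*9.81)
   = -0.2 + 41.692 + 0.1013
   = 41.593 m.
H2 = 10.8 + 292*1000/(1000*9.81) + 2.33^2/(2*9.81)
   = 10.8 + 29.766 + 0.2767
   = 40.842 m.
h_L = H1 - H2 = 41.593 - 40.842 = 0.751 m.

0.751


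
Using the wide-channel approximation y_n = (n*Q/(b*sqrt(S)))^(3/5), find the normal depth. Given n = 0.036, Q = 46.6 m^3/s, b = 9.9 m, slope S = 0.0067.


We use the wide-channel approximation y_n = (n*Q/(b*sqrt(S)))^(3/5).
sqrt(S) = sqrt(0.0067) = 0.081854.
Numerator: n*Q = 0.036 * 46.6 = 1.6776.
Denominator: b*sqrt(S) = 9.9 * 0.081854 = 0.810355.
arg = 2.0702.
y_n = 2.0702^(3/5) = 1.5474 m.

1.5474


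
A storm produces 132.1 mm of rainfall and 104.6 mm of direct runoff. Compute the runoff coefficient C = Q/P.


The runoff coefficient C = runoff depth / rainfall depth.
C = 104.6 / 132.1
  = 0.7918.

0.7918


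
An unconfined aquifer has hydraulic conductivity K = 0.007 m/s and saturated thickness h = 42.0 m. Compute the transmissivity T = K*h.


Transmissivity is defined as T = K * h.
T = 0.007 * 42.0
  = 0.294 m^2/s.

0.294


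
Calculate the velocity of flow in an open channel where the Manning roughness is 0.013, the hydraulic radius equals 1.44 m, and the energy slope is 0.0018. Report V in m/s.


Manning's equation gives V = (1/n) * R^(2/3) * S^(1/2).
First, compute R^(2/3) = 1.44^(2/3) = 1.2752.
Next, S^(1/2) = 0.0018^(1/2) = 0.042426.
Then 1/n = 1/0.013 = 76.92.
V = 76.92 * 1.2752 * 0.042426 = 4.1617 m/s.

4.1617


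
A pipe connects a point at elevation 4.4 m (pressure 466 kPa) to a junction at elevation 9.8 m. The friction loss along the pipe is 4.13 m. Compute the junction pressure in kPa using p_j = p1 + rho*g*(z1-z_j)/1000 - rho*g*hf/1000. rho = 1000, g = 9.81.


Junction pressure: p_j = p1 + rho*g*(z1 - z_j)/1000 - rho*g*hf/1000.
Elevation term = 1000*9.81*(4.4 - 9.8)/1000 = -52.974 kPa.
Friction term = 1000*9.81*4.13/1000 = 40.515 kPa.
p_j = 466 + -52.974 - 40.515 = 372.51 kPa.

372.51


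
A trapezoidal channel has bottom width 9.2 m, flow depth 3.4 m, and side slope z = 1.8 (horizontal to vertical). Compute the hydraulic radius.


For a trapezoidal section with side slope z:
A = (b + z*y)*y = (9.2 + 1.8*3.4)*3.4 = 52.088 m^2.
P = b + 2*y*sqrt(1 + z^2) = 9.2 + 2*3.4*sqrt(1 + 1.8^2) = 23.202 m.
R = A/P = 52.088 / 23.202 = 2.245 m.

2.245


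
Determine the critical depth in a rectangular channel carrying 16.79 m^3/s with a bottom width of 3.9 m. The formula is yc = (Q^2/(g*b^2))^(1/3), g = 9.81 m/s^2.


Using yc = (Q^2 / (g * b^2))^(1/3):
Q^2 = 16.79^2 = 281.9.
g * b^2 = 9.81 * 3.9^2 = 9.81 * 15.21 = 149.21.
Q^2 / (g*b^2) = 281.9 / 149.21 = 1.8893.
yc = 1.8893^(1/3) = 1.2362 m.

1.2362


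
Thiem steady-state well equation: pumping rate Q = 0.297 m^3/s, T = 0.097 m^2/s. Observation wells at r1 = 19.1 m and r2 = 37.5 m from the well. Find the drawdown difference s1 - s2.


Thiem equation: s1 - s2 = Q/(2*pi*T) * ln(r2/r1).
ln(r2/r1) = ln(37.5/19.1) = 0.6747.
Q/(2*pi*T) = 0.297 / (2*pi*0.097) = 0.297 / 0.6095 = 0.4873.
s1 - s2 = 0.4873 * 0.6747 = 0.3288 m.

0.3288


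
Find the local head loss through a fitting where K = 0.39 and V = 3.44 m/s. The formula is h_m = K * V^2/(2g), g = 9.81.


Minor loss formula: h_m = K * V^2/(2g).
V^2 = 3.44^2 = 11.8336.
V^2/(2g) = 11.8336 / 19.62 = 0.6031 m.
h_m = 0.39 * 0.6031 = 0.2352 m.

0.2352


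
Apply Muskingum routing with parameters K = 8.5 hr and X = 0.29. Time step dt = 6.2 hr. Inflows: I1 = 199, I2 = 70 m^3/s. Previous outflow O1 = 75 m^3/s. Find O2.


Muskingum coefficients:
denom = 2*K*(1-X) + dt = 2*8.5*(1-0.29) + 6.2 = 18.27.
C0 = (dt - 2*K*X)/denom = (6.2 - 2*8.5*0.29)/18.27 = 0.0695.
C1 = (dt + 2*K*X)/denom = (6.2 + 2*8.5*0.29)/18.27 = 0.6092.
C2 = (2*K*(1-X) - dt)/denom = 0.3213.
O2 = C0*I2 + C1*I1 + C2*O1
   = 0.0695*70 + 0.6092*199 + 0.3213*75
   = 150.19 m^3/s.

150.19


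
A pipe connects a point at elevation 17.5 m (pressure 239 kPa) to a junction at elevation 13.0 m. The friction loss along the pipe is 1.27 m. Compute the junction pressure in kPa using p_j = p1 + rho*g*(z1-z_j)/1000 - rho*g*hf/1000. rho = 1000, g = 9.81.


Junction pressure: p_j = p1 + rho*g*(z1 - z_j)/1000 - rho*g*hf/1000.
Elevation term = 1000*9.81*(17.5 - 13.0)/1000 = 44.145 kPa.
Friction term = 1000*9.81*1.27/1000 = 12.459 kPa.
p_j = 239 + 44.145 - 12.459 = 270.69 kPa.

270.69


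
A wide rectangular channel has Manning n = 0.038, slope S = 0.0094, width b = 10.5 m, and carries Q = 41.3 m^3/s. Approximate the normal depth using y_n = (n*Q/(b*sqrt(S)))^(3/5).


We use the wide-channel approximation y_n = (n*Q/(b*sqrt(S)))^(3/5).
sqrt(S) = sqrt(0.0094) = 0.096954.
Numerator: n*Q = 0.038 * 41.3 = 1.5694.
Denominator: b*sqrt(S) = 10.5 * 0.096954 = 1.018017.
arg = 1.5416.
y_n = 1.5416^(3/5) = 1.2965 m.

1.2965


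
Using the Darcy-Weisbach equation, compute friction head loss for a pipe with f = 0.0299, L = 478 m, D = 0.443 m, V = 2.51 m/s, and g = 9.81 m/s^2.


Darcy-Weisbach equation: h_f = f * (L/D) * V^2/(2g).
f * L/D = 0.0299 * 478/0.443 = 32.2623.
V^2/(2g) = 2.51^2 / (2*9.81) = 6.3001 / 19.62 = 0.3211 m.
h_f = 32.2623 * 0.3211 = 10.36 m.

10.36


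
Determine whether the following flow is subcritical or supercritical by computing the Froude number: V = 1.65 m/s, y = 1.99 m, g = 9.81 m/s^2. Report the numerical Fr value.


The Froude number is defined as Fr = V / sqrt(g*y).
g*y = 9.81 * 1.99 = 19.5219.
sqrt(g*y) = sqrt(19.5219) = 4.4184.
Fr = 1.65 / 4.4184 = 0.3734.
Since Fr < 1, the flow is subcritical.

0.3734


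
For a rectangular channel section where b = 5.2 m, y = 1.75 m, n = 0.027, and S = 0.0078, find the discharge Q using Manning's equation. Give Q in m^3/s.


For a rectangular channel, the cross-sectional area A = b * y = 5.2 * 1.75 = 9.1 m^2.
The wetted perimeter P = b + 2y = 5.2 + 2*1.75 = 8.7 m.
Hydraulic radius R = A/P = 9.1/8.7 = 1.046 m.
Velocity V = (1/n)*R^(2/3)*S^(1/2) = (1/0.027)*1.046^(2/3)*0.0078^(1/2) = 3.3705 m/s.
Discharge Q = A * V = 9.1 * 3.3705 = 30.672 m^3/s.

30.672


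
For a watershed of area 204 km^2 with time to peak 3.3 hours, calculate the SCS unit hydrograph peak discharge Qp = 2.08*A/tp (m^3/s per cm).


SCS formula: Qp = 2.08 * A / tp.
Qp = 2.08 * 204 / 3.3
   = 424.32 / 3.3
   = 128.58 m^3/s per cm.

128.58


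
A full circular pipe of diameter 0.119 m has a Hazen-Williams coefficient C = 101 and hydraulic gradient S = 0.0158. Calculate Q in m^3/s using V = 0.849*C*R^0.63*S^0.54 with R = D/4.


For a full circular pipe, R = D/4 = 0.119/4 = 0.0297 m.
V = 0.849 * 101 * 0.0297^0.63 * 0.0158^0.54
  = 0.849 * 101 * 0.109219 * 0.106482
  = 0.9972 m/s.
Pipe area A = pi*D^2/4 = pi*0.119^2/4 = 0.0111 m^2.
Q = A * V = 0.0111 * 0.9972 = 0.0111 m^3/s.

0.0111


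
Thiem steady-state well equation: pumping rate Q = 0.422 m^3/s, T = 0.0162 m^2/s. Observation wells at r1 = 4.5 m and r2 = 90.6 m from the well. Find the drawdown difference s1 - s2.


Thiem equation: s1 - s2 = Q/(2*pi*T) * ln(r2/r1).
ln(r2/r1) = ln(90.6/4.5) = 3.0024.
Q/(2*pi*T) = 0.422 / (2*pi*0.0162) = 0.422 / 0.1018 = 4.1459.
s1 - s2 = 4.1459 * 3.0024 = 12.4475 m.

12.4475


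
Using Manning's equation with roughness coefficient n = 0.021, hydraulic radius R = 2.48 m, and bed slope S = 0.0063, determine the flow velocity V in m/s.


Manning's equation gives V = (1/n) * R^(2/3) * S^(1/2).
First, compute R^(2/3) = 2.48^(2/3) = 1.8322.
Next, S^(1/2) = 0.0063^(1/2) = 0.079373.
Then 1/n = 1/0.021 = 47.62.
V = 47.62 * 1.8322 * 0.079373 = 6.925 m/s.

6.925


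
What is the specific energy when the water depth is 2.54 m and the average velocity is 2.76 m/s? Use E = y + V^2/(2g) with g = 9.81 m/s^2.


Specific energy E = y + V^2/(2g).
Velocity head = V^2/(2g) = 2.76^2 / (2*9.81) = 7.6176 / 19.62 = 0.3883 m.
E = 2.54 + 0.3883 = 2.9283 m.

2.9283


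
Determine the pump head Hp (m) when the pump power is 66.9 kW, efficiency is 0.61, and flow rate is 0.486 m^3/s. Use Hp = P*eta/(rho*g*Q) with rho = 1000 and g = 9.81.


Pump head formula: Hp = P * eta / (rho * g * Q).
Numerator: P * eta = 66.9 * 1000 * 0.61 = 40809.0 W.
Denominator: rho * g * Q = 1000 * 9.81 * 0.486 = 4767.66.
Hp = 40809.0 / 4767.66 = 8.56 m.

8.56


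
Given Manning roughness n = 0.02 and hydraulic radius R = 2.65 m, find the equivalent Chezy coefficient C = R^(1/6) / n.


The Chezy coefficient relates to Manning's n through C = R^(1/6) / n.
R^(1/6) = 2.65^(1/6) = 1.176362.
C = 1.176362 / 0.02 = 58.82 m^(1/2)/s.

58.82


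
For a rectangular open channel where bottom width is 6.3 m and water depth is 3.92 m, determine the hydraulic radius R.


For a rectangular section:
Flow area A = b * y = 6.3 * 3.92 = 24.7 m^2.
Wetted perimeter P = b + 2y = 6.3 + 2*3.92 = 14.14 m.
Hydraulic radius R = A/P = 24.7 / 14.14 = 1.7465 m.

1.7465


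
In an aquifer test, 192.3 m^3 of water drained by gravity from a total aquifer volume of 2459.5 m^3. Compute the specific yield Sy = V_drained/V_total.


Specific yield Sy = Volume drained / Total volume.
Sy = 192.3 / 2459.5
   = 0.0782.

0.0782


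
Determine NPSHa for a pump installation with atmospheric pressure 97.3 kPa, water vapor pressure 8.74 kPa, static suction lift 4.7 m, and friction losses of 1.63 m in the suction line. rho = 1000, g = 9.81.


NPSHa = p_atm/(rho*g) - z_s - hf_s - p_vap/(rho*g).
p_atm/(rho*g) = 97.3*1000 / (1000*9.81) = 9.918 m.
p_vap/(rho*g) = 8.74*1000 / (1000*9.81) = 0.891 m.
NPSHa = 9.918 - 4.7 - 1.63 - 0.891
      = 2.7 m.

2.7


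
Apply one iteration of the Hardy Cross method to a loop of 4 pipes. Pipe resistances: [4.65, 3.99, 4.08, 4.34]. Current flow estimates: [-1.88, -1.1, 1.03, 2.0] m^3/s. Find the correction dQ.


Numerator terms (r*Q*|Q|): 4.65*-1.88*|-1.88| = -16.435; 3.99*-1.1*|-1.1| = -4.8279; 4.08*1.03*|1.03| = 4.3285; 4.34*2.0*|2.0| = 17.36.
Sum of numerator = 0.4256.
Denominator terms (r*|Q|): 4.65*|-1.88| = 8.742; 3.99*|-1.1| = 4.389; 4.08*|1.03| = 4.2024; 4.34*|2.0| = 8.68.
2 * sum of denominator = 2 * 26.0134 = 52.0268.
dQ = -0.4256 / 52.0268 = -0.0082 m^3/s.

-0.0082


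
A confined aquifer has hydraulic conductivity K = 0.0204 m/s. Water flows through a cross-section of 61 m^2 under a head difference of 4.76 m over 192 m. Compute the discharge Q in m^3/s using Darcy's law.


Darcy's law: Q = K * A * i, where i = dh/L.
Hydraulic gradient i = 4.76 / 192 = 0.024792.
Q = 0.0204 * 61 * 0.024792
  = 0.0309 m^3/s.

0.0309


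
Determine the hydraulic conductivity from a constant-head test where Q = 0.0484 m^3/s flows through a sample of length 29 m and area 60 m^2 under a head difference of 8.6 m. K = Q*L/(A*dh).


From K = Q*L / (A*dh):
Numerator: Q*L = 0.0484 * 29 = 1.4036.
Denominator: A*dh = 60 * 8.6 = 516.0.
K = 1.4036 / 516.0 = 0.00272 m/s.

0.00272


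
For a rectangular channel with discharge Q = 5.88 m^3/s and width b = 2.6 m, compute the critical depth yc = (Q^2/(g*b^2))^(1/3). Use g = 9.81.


Using yc = (Q^2 / (g * b^2))^(1/3):
Q^2 = 5.88^2 = 34.57.
g * b^2 = 9.81 * 2.6^2 = 9.81 * 6.76 = 66.32.
Q^2 / (g*b^2) = 34.57 / 66.32 = 0.5213.
yc = 0.5213^(1/3) = 0.8048 m.

0.8048


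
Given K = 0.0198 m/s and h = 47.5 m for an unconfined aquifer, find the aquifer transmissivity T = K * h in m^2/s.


Transmissivity is defined as T = K * h.
T = 0.0198 * 47.5
  = 0.9405 m^2/s.

0.9405


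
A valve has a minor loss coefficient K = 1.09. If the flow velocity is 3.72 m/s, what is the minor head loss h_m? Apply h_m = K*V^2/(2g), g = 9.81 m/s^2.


Minor loss formula: h_m = K * V^2/(2g).
V^2 = 3.72^2 = 13.8384.
V^2/(2g) = 13.8384 / 19.62 = 0.7053 m.
h_m = 1.09 * 0.7053 = 0.7688 m.

0.7688


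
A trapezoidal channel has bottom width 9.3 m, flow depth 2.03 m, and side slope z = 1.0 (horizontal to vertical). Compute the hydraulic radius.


For a trapezoidal section with side slope z:
A = (b + z*y)*y = (9.3 + 1.0*2.03)*2.03 = 23.0 m^2.
P = b + 2*y*sqrt(1 + z^2) = 9.3 + 2*2.03*sqrt(1 + 1.0^2) = 15.042 m.
R = A/P = 23.0 / 15.042 = 1.5291 m.

1.5291


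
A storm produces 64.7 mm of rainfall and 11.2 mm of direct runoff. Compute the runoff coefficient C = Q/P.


The runoff coefficient C = runoff depth / rainfall depth.
C = 11.2 / 64.7
  = 0.1731.

0.1731


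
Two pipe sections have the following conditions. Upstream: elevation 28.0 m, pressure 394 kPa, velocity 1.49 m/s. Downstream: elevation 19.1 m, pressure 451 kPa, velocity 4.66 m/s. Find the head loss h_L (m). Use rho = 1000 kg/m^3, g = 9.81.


Total head at each section: H = z + p/(rho*g) + V^2/(2g).
H1 = 28.0 + 394*1000/(1000*9.81) + 1.49^2/(2*9.81)
   = 28.0 + 40.163 + 0.1132
   = 68.276 m.
H2 = 19.1 + 451*1000/(1000*9.81) + 4.66^2/(2*9.81)
   = 19.1 + 45.973 + 1.1068
   = 66.18 m.
h_L = H1 - H2 = 68.276 - 66.18 = 2.096 m.

2.096


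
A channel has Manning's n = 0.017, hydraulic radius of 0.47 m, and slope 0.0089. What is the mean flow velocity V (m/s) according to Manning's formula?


Manning's equation gives V = (1/n) * R^(2/3) * S^(1/2).
First, compute R^(2/3) = 0.47^(2/3) = 0.6045.
Next, S^(1/2) = 0.0089^(1/2) = 0.09434.
Then 1/n = 1/0.017 = 58.82.
V = 58.82 * 0.6045 * 0.09434 = 3.3546 m/s.

3.3546


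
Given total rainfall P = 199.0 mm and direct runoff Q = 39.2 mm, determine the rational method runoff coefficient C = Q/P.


The runoff coefficient C = runoff depth / rainfall depth.
C = 39.2 / 199.0
  = 0.197.

0.197


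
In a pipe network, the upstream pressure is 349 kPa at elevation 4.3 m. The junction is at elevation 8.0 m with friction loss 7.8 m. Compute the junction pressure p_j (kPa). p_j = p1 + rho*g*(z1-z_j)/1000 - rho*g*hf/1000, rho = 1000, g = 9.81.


Junction pressure: p_j = p1 + rho*g*(z1 - z_j)/1000 - rho*g*hf/1000.
Elevation term = 1000*9.81*(4.3 - 8.0)/1000 = -36.297 kPa.
Friction term = 1000*9.81*7.8/1000 = 76.518 kPa.
p_j = 349 + -36.297 - 76.518 = 236.18 kPa.

236.18


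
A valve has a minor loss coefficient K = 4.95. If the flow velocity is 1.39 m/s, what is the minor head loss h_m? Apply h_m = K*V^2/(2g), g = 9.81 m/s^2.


Minor loss formula: h_m = K * V^2/(2g).
V^2 = 1.39^2 = 1.9321.
V^2/(2g) = 1.9321 / 19.62 = 0.0985 m.
h_m = 4.95 * 0.0985 = 0.4875 m.

0.4875


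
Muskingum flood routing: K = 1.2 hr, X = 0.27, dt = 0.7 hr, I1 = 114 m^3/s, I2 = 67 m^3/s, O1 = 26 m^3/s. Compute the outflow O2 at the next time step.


Muskingum coefficients:
denom = 2*K*(1-X) + dt = 2*1.2*(1-0.27) + 0.7 = 2.452.
C0 = (dt - 2*K*X)/denom = (0.7 - 2*1.2*0.27)/2.452 = 0.0212.
C1 = (dt + 2*K*X)/denom = (0.7 + 2*1.2*0.27)/2.452 = 0.5498.
C2 = (2*K*(1-X) - dt)/denom = 0.429.
O2 = C0*I2 + C1*I1 + C2*O1
   = 0.0212*67 + 0.5498*114 + 0.429*26
   = 75.25 m^3/s.

75.25


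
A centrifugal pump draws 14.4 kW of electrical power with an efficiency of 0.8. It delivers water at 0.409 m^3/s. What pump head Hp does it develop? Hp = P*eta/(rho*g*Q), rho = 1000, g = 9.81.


Pump head formula: Hp = P * eta / (rho * g * Q).
Numerator: P * eta = 14.4 * 1000 * 0.8 = 11520.0 W.
Denominator: rho * g * Q = 1000 * 9.81 * 0.409 = 4012.29.
Hp = 11520.0 / 4012.29 = 2.87 m.

2.87


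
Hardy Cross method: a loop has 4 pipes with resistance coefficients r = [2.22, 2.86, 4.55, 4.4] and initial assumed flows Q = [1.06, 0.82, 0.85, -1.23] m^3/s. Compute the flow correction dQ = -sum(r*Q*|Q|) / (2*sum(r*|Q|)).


Numerator terms (r*Q*|Q|): 2.22*1.06*|1.06| = 2.4944; 2.86*0.82*|0.82| = 1.9231; 4.55*0.85*|0.85| = 3.2874; 4.4*-1.23*|-1.23| = -6.6568.
Sum of numerator = 1.0481.
Denominator terms (r*|Q|): 2.22*|1.06| = 2.3532; 2.86*|0.82| = 2.3452; 4.55*|0.85| = 3.8675; 4.4*|-1.23| = 5.412.
2 * sum of denominator = 2 * 13.9779 = 27.9558.
dQ = -1.0481 / 27.9558 = -0.0375 m^3/s.

-0.0375


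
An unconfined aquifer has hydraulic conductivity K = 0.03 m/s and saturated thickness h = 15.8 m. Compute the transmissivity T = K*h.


Transmissivity is defined as T = K * h.
T = 0.03 * 15.8
  = 0.474 m^2/s.

0.474


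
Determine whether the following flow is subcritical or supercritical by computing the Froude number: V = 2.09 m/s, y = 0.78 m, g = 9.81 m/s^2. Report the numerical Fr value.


The Froude number is defined as Fr = V / sqrt(g*y).
g*y = 9.81 * 0.78 = 7.6518.
sqrt(g*y) = sqrt(7.6518) = 2.7662.
Fr = 2.09 / 2.7662 = 0.7556.
Since Fr < 1, the flow is subcritical.

0.7556


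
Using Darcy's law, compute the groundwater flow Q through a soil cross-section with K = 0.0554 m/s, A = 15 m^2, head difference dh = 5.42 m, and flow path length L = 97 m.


Darcy's law: Q = K * A * i, where i = dh/L.
Hydraulic gradient i = 5.42 / 97 = 0.055876.
Q = 0.0554 * 15 * 0.055876
  = 0.0464 m^3/s.

0.0464


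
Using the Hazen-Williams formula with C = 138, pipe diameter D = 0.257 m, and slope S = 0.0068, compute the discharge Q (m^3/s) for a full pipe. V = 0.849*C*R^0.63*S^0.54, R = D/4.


For a full circular pipe, R = D/4 = 0.257/4 = 0.0643 m.
V = 0.849 * 138 * 0.0643^0.63 * 0.0068^0.54
  = 0.849 * 138 * 0.177403 * 0.067539
  = 1.4038 m/s.
Pipe area A = pi*D^2/4 = pi*0.257^2/4 = 0.0519 m^2.
Q = A * V = 0.0519 * 1.4038 = 0.0728 m^3/s.

0.0728


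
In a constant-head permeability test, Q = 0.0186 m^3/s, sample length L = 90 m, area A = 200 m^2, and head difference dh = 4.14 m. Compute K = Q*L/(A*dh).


From K = Q*L / (A*dh):
Numerator: Q*L = 0.0186 * 90 = 1.674.
Denominator: A*dh = 200 * 4.14 = 828.0.
K = 1.674 / 828.0 = 0.002022 m/s.

0.002022


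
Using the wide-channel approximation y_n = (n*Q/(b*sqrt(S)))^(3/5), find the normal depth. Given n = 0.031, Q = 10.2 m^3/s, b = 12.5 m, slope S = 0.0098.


We use the wide-channel approximation y_n = (n*Q/(b*sqrt(S)))^(3/5).
sqrt(S) = sqrt(0.0098) = 0.098995.
Numerator: n*Q = 0.031 * 10.2 = 0.3162.
Denominator: b*sqrt(S) = 12.5 * 0.098995 = 1.237437.
arg = 0.2555.
y_n = 0.2555^(3/5) = 0.441 m.

0.441


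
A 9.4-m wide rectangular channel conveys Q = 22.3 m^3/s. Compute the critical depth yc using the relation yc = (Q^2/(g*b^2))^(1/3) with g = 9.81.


Using yc = (Q^2 / (g * b^2))^(1/3):
Q^2 = 22.3^2 = 497.29.
g * b^2 = 9.81 * 9.4^2 = 9.81 * 88.36 = 866.81.
Q^2 / (g*b^2) = 497.29 / 866.81 = 0.5737.
yc = 0.5737^(1/3) = 0.8309 m.

0.8309


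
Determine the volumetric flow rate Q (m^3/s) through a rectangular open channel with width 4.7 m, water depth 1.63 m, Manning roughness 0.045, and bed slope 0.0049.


For a rectangular channel, the cross-sectional area A = b * y = 4.7 * 1.63 = 7.66 m^2.
The wetted perimeter P = b + 2y = 4.7 + 2*1.63 = 7.96 m.
Hydraulic radius R = A/P = 7.66/7.96 = 0.9624 m.
Velocity V = (1/n)*R^(2/3)*S^(1/2) = (1/0.045)*0.9624^(2/3)*0.0049^(1/2) = 1.5164 m/s.
Discharge Q = A * V = 7.66 * 1.5164 = 11.617 m^3/s.

11.617


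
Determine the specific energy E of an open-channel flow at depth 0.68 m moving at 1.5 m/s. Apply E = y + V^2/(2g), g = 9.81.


Specific energy E = y + V^2/(2g).
Velocity head = V^2/(2g) = 1.5^2 / (2*9.81) = 2.25 / 19.62 = 0.1147 m.
E = 0.68 + 0.1147 = 0.7947 m.

0.7947


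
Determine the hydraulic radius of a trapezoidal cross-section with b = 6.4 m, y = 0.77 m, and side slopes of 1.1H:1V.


For a trapezoidal section with side slope z:
A = (b + z*y)*y = (6.4 + 1.1*0.77)*0.77 = 5.58 m^2.
P = b + 2*y*sqrt(1 + z^2) = 6.4 + 2*0.77*sqrt(1 + 1.1^2) = 8.689 m.
R = A/P = 5.58 / 8.689 = 0.6422 m.

0.6422


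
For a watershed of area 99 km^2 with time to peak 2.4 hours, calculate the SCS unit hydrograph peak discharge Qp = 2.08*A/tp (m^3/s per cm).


SCS formula: Qp = 2.08 * A / tp.
Qp = 2.08 * 99 / 2.4
   = 205.92 / 2.4
   = 85.8 m^3/s per cm.

85.8


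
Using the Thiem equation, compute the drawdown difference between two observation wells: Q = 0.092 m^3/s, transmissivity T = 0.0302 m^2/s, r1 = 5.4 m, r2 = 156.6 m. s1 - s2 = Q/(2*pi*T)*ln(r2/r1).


Thiem equation: s1 - s2 = Q/(2*pi*T) * ln(r2/r1).
ln(r2/r1) = ln(156.6/5.4) = 3.3673.
Q/(2*pi*T) = 0.092 / (2*pi*0.0302) = 0.092 / 0.1898 = 0.4848.
s1 - s2 = 0.4848 * 3.3673 = 1.6326 m.

1.6326


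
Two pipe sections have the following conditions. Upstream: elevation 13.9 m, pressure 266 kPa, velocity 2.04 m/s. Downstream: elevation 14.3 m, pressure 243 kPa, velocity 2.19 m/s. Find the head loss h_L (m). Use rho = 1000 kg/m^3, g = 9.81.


Total head at each section: H = z + p/(rho*g) + V^2/(2g).
H1 = 13.9 + 266*1000/(1000*9.81) + 2.04^2/(2*9.81)
   = 13.9 + 27.115 + 0.2121
   = 41.227 m.
H2 = 14.3 + 243*1000/(1000*9.81) + 2.19^2/(2*9.81)
   = 14.3 + 24.771 + 0.2444
   = 39.315 m.
h_L = H1 - H2 = 41.227 - 39.315 = 1.912 m.

1.912


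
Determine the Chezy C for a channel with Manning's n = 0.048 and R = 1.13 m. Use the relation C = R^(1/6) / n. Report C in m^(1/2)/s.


The Chezy coefficient relates to Manning's n through C = R^(1/6) / n.
R^(1/6) = 1.13^(1/6) = 1.020578.
C = 1.020578 / 0.048 = 21.26 m^(1/2)/s.

21.26


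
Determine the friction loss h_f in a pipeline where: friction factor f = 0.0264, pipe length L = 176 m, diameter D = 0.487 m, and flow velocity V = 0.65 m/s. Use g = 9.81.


Darcy-Weisbach equation: h_f = f * (L/D) * V^2/(2g).
f * L/D = 0.0264 * 176/0.487 = 9.5409.
V^2/(2g) = 0.65^2 / (2*9.81) = 0.4225 / 19.62 = 0.0215 m.
h_f = 9.5409 * 0.0215 = 0.205 m.

0.205


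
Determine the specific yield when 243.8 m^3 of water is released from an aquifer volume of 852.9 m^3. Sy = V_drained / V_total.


Specific yield Sy = Volume drained / Total volume.
Sy = 243.8 / 852.9
   = 0.2858.

0.2858


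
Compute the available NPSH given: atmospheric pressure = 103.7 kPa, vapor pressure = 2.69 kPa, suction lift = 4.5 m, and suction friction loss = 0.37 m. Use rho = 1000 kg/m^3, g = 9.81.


NPSHa = p_atm/(rho*g) - z_s - hf_s - p_vap/(rho*g).
p_atm/(rho*g) = 103.7*1000 / (1000*9.81) = 10.571 m.
p_vap/(rho*g) = 2.69*1000 / (1000*9.81) = 0.274 m.
NPSHa = 10.571 - 4.5 - 0.37 - 0.274
      = 5.43 m.

5.43


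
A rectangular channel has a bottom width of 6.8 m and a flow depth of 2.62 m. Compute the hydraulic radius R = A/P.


For a rectangular section:
Flow area A = b * y = 6.8 * 2.62 = 17.82 m^2.
Wetted perimeter P = b + 2y = 6.8 + 2*2.62 = 12.04 m.
Hydraulic radius R = A/P = 17.82 / 12.04 = 1.4797 m.

1.4797


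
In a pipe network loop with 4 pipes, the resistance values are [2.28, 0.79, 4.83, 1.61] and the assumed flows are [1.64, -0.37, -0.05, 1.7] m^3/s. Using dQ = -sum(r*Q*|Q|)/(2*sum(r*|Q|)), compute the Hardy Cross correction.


Numerator terms (r*Q*|Q|): 2.28*1.64*|1.64| = 6.1323; 0.79*-0.37*|-0.37| = -0.1082; 4.83*-0.05*|-0.05| = -0.0121; 1.61*1.7*|1.7| = 4.6529.
Sum of numerator = 10.665.
Denominator terms (r*|Q|): 2.28*|1.64| = 3.7392; 0.79*|-0.37| = 0.2923; 4.83*|-0.05| = 0.2415; 1.61*|1.7| = 2.737.
2 * sum of denominator = 2 * 7.01 = 14.02.
dQ = -10.665 / 14.02 = -0.7607 m^3/s.

-0.7607


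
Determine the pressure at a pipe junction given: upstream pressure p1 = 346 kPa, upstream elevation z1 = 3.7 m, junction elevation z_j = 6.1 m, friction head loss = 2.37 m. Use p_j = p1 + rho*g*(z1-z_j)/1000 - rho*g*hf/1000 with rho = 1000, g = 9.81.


Junction pressure: p_j = p1 + rho*g*(z1 - z_j)/1000 - rho*g*hf/1000.
Elevation term = 1000*9.81*(3.7 - 6.1)/1000 = -23.544 kPa.
Friction term = 1000*9.81*2.37/1000 = 23.25 kPa.
p_j = 346 + -23.544 - 23.25 = 299.21 kPa.

299.21


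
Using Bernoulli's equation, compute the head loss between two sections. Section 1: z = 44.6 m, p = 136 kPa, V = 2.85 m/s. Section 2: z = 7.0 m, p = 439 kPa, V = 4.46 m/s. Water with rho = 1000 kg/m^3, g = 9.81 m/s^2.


Total head at each section: H = z + p/(rho*g) + V^2/(2g).
H1 = 44.6 + 136*1000/(1000*9.81) + 2.85^2/(2*9.81)
   = 44.6 + 13.863 + 0.414
   = 58.877 m.
H2 = 7.0 + 439*1000/(1000*9.81) + 4.46^2/(2*9.81)
   = 7.0 + 44.75 + 1.0138
   = 52.764 m.
h_L = H1 - H2 = 58.877 - 52.764 = 6.113 m.

6.113
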